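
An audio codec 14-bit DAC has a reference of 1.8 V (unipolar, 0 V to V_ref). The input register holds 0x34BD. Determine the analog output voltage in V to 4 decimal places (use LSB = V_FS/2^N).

1.4833 V

LSB = 1.8 V / 2^14 = 109.86 µV.
Code 0x34BD = 13501 decimal.
V_out = 0 + 13501 × 0.000109863 V = 1.48326 V.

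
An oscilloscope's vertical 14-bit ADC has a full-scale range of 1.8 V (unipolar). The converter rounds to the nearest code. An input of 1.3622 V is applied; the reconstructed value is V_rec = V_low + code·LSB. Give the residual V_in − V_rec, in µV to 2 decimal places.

LSB = 1.8/2^14 = 109.86 µV.
(V_in − V_low)/LSB = (1.3622 − 0)/0.000109863 = 12399.0471 → code 12399 (round).
V_rec = 0 + 12399·0.000109863 = 1.3621948 V.
V_in − V_rec = 5.17578e-06 V = 5.18 µV.

5.18 µV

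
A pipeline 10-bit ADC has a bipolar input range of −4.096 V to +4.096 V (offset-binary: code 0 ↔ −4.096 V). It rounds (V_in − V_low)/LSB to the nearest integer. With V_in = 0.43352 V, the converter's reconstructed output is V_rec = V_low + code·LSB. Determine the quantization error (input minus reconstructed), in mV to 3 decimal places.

One LSB is 8.192 V / 1024 = 8.000 mV.
Scaled input = 566.1900 LSBs, so code = 566.
V_rec = (−4.096) + 566·0.008 = 0.432 V.
Difference: 0.00152 V → 1.520 mV.

1.520 mV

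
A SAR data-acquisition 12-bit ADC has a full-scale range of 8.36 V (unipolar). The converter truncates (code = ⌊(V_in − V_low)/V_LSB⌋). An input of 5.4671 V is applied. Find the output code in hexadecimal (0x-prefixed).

code 0xA76 (decimal 2678)

LSB = 8.36 V / 4096 = 2.041 mV.
Input sits at 2678.617 steps above V_low.
So the output code is 2678.
In hexadecimal (0x-prefixed): 0xA76.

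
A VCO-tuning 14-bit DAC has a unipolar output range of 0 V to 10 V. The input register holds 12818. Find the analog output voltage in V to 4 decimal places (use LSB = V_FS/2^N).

LSB = 10 V / 2^14 = 0.610 mV.
V_out = 0 + 12818 × 0.000610352 V = 7.82349 V.

7.8235 V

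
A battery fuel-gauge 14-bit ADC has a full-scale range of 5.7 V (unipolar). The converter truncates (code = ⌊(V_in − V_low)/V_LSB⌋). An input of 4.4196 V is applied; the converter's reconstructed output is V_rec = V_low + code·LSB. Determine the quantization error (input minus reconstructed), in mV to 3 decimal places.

0.221 mV

One LSB is 5.7 V / 16384 = 347.90 µV.
(4.4196 − 0)/0.0003479 = 12703.6362; ⌊·⌋ gives code 12703.
Code 12703 maps back to 0 + 12703×0.0003479 V = 4.4193787 V.
V_in − V_rec = 0.000221338 V = 0.221 mV.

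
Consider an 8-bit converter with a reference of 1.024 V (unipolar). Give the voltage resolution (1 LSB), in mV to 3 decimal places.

4.000 mV

Full-scale span = 1.024 V.
LSB = 1.024 / 2^8 = 1.024 / 256 = 0.004 V = 4.000 mV.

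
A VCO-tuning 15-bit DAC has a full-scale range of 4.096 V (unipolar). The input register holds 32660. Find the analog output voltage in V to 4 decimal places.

LSB = 4.096 V / 2^15 = 125.00 µV.
V_out = 0 + 32660 × 0.000125 V = 4.0825 V.

4.0825 V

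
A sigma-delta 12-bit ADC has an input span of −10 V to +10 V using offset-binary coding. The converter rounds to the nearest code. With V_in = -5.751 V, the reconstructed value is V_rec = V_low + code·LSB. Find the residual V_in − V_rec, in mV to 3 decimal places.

One LSB is 20 V / 4096 = 4.883 mV.
(-5.751 − (−10))/0.00488281 = 870.1952; round gives code 870.
V_rec = (−10) + 870·0.00488281 = -5.7519531 V.
Error = -5.751 − (−5.7519531) = 0.000953125 V = 0.953 mV.

0.953 mV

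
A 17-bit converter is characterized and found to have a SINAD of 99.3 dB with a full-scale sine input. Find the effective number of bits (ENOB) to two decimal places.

16.20 bits

ENOB = (SINAD − 1.76) / 6.02 = (99.3 − 1.76)/6.02 = 16.203.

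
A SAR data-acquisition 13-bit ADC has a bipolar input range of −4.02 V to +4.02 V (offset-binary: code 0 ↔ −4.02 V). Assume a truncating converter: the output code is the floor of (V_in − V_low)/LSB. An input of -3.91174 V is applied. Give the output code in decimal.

code 110

LSB = 8.04 V / 8192 = 0.981 mV.
(-3.91174 − (−4.02)) / 0.000981445 = 110.307 LSBs.
So the output code is 110.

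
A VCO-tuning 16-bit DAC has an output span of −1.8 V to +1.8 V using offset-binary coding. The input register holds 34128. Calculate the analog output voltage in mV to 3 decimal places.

74.707 mV

LSB = 3.6 V / 2^16 = 54.93 µV.
V_out = (−1.8) + 34128 × 5.49316e-05 V = 0.074707 V.
= 74.707 mV.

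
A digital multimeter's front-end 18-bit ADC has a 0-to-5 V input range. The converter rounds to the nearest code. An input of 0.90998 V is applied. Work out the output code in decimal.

With 262144 levels over 5 V, one step is 19.07 µV.
(V_in − V_low)/LSB = (0.90998 − 0) / 1.90735e-05 = 47709.159.
Round → code 47709.

code 47709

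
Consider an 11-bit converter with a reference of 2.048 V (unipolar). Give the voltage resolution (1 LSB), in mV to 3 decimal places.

1.000 mV

Full-scale span = 2.048 V.
LSB = 2.048 / 2^11 = 2.048 / 2048 = 0.001 V = 1.000 mV.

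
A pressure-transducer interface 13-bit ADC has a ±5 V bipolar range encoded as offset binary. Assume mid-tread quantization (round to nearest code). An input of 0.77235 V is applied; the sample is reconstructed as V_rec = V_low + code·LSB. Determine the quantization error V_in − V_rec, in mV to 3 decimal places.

-0.355 mV

LSB = 10/2^13 = 1.221 mV.
Scaled input = 4728.7091 LSBs, so code = 4729.
V_rec = (−5) + 4729·0.0012207 = 0.77270508 V.
Error = 0.77235 − 0.77270508 = -0.000355078 V = -0.355 mV.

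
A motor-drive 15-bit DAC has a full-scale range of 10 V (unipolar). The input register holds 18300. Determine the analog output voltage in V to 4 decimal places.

5.5847 V

LSB = 10 V / 2^15 = 305.18 µV.
V_out = 0 + 18300 × 0.000305176 V = 5.58472 V.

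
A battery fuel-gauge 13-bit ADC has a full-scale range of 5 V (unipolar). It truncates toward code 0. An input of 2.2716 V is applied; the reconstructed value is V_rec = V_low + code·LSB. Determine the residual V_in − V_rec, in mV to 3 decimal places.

One LSB is 5 V / 8192 = 0.610 mV.
(2.2716 − 0)/0.000610352 = 3721.7894; ⌊·⌋ gives code 3721.
V_rec = 0 + 3721·0.000610352 = 2.2711182 V.
V_in − V_rec = 0.000481836 V = 0.482 mV.

0.482 mV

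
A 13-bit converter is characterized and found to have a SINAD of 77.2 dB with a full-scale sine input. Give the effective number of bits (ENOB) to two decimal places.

12.53 bits

ENOB = (SINAD − 1.76) / 6.02 = (77.2 − 1.76)/6.02 = 12.532.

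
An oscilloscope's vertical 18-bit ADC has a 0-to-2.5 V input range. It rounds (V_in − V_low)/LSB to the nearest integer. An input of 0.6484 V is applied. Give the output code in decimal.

code 67990

LSB = 2.5 V / 262144 = 9.54 µV.
Input sits at 67989.668 steps above V_low.
round(67989.668) = 67990.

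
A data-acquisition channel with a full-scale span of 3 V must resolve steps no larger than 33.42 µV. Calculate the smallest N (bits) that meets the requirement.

17 bits

Number of steps required ≥ 3 V / 33.42 µV = 89766.61.
Need 2^N ≥ 89766.61; 2^16 = 65536, 2^17 = 131072.
Minimum N = 17.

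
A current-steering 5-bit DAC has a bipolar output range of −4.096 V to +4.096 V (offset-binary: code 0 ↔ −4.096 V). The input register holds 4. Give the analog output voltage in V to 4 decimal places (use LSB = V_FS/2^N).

LSB = 8.192 V / 2^5 = 256.000 mV.
V_out = (−4.096) + 4 × 0.256 V = -3.072 V.

-3.0720 V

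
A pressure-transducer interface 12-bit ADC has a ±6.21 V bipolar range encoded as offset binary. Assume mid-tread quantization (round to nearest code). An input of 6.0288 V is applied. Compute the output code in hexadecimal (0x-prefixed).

With 4096 levels over 12.42 V, one step is 3.032 mV.
(V_in − V_low)/LSB = (6.0288 − (−6.21)) / 0.00303223 = 4036.242.
So the output code is 4036.
In hexadecimal (0x-prefixed): 0xFC4.

code 0xFC4 (decimal 4036)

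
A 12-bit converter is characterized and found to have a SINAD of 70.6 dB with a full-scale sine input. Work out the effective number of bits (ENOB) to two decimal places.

ENOB = (SINAD − 1.76) / 6.02 = (70.6 − 1.76)/6.02 = 11.435.

11.44 bits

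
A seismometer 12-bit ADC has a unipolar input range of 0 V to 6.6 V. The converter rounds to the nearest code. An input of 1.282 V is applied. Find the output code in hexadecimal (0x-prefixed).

code 0x31C (decimal 796)

Full-scale span = 6.6 V; LSB = 6.6/2^12 = 1.611 mV.
Input sits at 795.617 steps above V_low.
round(795.617) = 796.
In hexadecimal (0x-prefixed): 0x31C.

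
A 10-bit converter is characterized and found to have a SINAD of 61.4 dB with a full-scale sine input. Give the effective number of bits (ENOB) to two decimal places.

9.91 bits

ENOB = (SINAD − 1.76) / 6.02 = (61.4 − 1.76)/6.02 = 9.907.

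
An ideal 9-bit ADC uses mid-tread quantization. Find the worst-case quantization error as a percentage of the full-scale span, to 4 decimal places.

0.0977 %

Rounding → worst-case error = ½ LSB = V_FS/2^10, so 100/1024 = 0.0976562 % of full scale.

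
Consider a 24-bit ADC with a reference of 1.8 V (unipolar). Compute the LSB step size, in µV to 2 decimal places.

0.11 µV

Full-scale span = 1.8 V.
LSB = 1.8 / 2^24 = 1.8 / 16777216 = 1.07288e-07 V = 0.11 µV.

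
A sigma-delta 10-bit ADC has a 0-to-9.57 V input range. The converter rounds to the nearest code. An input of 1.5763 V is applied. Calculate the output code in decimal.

With 1024 levels over 9.57 V, one step is 9.346 mV.
(1.5763 − 0) / 0.0093457 = 168.666 LSBs.
Round → code 169.

code 169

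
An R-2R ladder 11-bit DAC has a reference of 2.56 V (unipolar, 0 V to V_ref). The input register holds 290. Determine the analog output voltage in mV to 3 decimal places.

362.500 mV

LSB = 2.56 V / 2^11 = 1.250 mV.
V_out = 0 + 290 × 0.00125 V = 0.3625 V.
= 362.500 mV.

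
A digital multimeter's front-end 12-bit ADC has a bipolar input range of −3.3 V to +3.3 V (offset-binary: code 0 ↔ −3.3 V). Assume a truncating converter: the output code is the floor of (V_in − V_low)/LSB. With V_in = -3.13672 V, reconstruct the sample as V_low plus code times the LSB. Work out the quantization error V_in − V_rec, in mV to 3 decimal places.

LSB = 6.6/2^12 = 1.611 mV.
Scaled input = 101.3326 LSBs, so code = 101.
Code 101 maps back to (−3.3) + 101×0.00161133 V = -3.1372559 V.
Error = -3.13672 − (−3.1372559) = 0.000535859 V = 0.536 mV.

0.536 mV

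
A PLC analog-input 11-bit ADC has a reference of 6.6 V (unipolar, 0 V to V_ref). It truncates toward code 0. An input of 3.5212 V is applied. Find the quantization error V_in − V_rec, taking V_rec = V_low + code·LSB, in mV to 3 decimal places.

2.059 mV

LSB = 6.6/2^11 = 3.223 mV.
(3.5212 − 0)/0.00322266 = 1092.6390; ⌊·⌋ gives code 1092.
V_rec = 0 + 1092·0.00322266 = 3.5191406 V.
Difference: 0.00205938 V → 2.059 mV.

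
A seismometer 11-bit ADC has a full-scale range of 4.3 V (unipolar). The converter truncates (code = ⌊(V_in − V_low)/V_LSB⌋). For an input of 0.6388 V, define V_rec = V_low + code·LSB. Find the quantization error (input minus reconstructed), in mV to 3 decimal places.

One LSB is 4.3 V / 2048 = 2.100 mV.
Scaled input = 304.2471 LSBs, so code = 304.
V_rec = 0 + 304·0.00209961 = 0.63828125 V.
Error = 0.6388 − 0.63828125 = 0.00051875 V = 0.519 mV.

0.519 mV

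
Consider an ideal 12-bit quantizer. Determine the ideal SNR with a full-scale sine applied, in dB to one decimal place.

SNR ≈ 6.02·N + 1.76 dB = 6.02·12 + 1.76 = 74.00 dB.

74.0 dB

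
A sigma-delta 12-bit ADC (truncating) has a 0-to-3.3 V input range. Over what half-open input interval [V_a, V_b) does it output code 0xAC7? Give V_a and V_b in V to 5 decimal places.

LSB = 3.3/2^12 = 0.806 mV.
Code 0xAC7 = 2759 decimal.
V_a = V_low + 2759·LSB = 2.22283 V; V_b = V_low + 2760·LSB = 2.22363 V.

[2.22283 V, 2.22363 V)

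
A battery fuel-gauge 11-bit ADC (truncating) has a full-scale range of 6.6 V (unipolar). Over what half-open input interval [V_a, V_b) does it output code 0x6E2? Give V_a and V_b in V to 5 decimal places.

[5.67832 V, 5.68154 V)

LSB = 6.6/2^11 = 3.223 mV.
Code 0x6E2 = 1762 decimal.
V_a = V_low + 1762·LSB = 5.67832 V; V_b = V_low + 1763·LSB = 5.68154 V.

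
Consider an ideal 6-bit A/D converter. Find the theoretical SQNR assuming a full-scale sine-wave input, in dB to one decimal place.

37.9 dB

SNR ≈ 6.02·N + 1.76 dB = 6.02·6 + 1.76 = 37.88 dB.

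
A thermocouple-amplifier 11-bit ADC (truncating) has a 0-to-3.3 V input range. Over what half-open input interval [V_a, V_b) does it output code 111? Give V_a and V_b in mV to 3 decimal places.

[178.857 mV, 180.469 mV)

LSB = 3.3/2^11 = 1.611 mV.
V_a = V_low + 111·LSB = 0.178857 V; V_b = V_low + 112·LSB = 0.180469 V.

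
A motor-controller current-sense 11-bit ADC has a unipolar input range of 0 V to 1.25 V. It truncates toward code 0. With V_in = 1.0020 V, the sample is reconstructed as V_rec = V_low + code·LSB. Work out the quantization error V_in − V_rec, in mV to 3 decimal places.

Step size: 1.25 V ÷ 2^11 = 0.610 mV.
(V_in − V_low)/LSB = (1.0020 − 0)/0.000610352 = 1641.6768 → code 1641 (floor).
V_rec = 0 + 1641·0.000610352 = 1.0015869 V.
Difference: 0.000413086 V → 0.413 mV.

0.413 mV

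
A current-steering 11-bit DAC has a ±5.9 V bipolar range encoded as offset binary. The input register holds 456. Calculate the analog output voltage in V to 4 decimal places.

LSB = 11.8 V / 2^11 = 5.762 mV.
V_out = (−5.9) + 456 × 0.00576172 V = -3.27266 V.

-3.2727 V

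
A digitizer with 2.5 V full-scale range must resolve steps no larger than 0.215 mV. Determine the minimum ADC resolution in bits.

Number of steps required ≥ 2.5 V / 0.215 mV = 11627.91.
Need 2^N ≥ 11627.91; 2^13 = 8192, 2^14 = 16384.
Minimum N = 14.

14 bits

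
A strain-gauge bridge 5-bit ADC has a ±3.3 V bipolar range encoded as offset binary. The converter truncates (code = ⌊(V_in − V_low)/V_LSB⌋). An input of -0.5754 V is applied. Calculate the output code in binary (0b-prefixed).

LSB = 6.6 V / 32 = 206.250 mV.
(V_in − V_low)/LSB = (-0.5754 − (−3.3)) / 0.20625 = 13.210.
Floor → code 13.
In binary (0b-prefixed): 0b1101.

code 0b1101 (decimal 13)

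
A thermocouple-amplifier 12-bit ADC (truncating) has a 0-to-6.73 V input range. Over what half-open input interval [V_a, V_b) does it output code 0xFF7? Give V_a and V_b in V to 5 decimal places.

[6.71521 V, 6.71686 V)

LSB = 6.73/2^12 = 1.643 mV.
Code 0xFF7 = 4087 decimal.
V_a = V_low + 4087·LSB = 6.71521 V; V_b = V_low + 4088·LSB = 6.71686 V.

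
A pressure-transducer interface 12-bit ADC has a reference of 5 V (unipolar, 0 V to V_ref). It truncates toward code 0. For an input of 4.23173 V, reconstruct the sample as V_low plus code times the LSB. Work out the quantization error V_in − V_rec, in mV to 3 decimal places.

LSB = 5/2^12 = 1.221 mV.
(4.23173 − 0)/0.0012207 = 3466.6332; ⌊·⌋ gives code 3466.
V_rec = 0 + 3466·0.0012207 = 4.230957 V.
V_in − V_rec = 0.000772969 V = 0.773 mV.

0.773 mV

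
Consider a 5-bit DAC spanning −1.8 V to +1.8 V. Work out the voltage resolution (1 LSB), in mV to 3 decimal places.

112.500 mV

Full-scale span = 3.6 V.
LSB = 3.6 / 2^5 = 3.6 / 32 = 0.1125 V = 112.500 mV.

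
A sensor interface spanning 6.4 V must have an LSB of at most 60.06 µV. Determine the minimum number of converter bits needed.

17 bits

Number of steps required ≥ 6.4 V / 60.06 µV = 106560.11.
Need 2^N ≥ 106560.11; 2^16 = 65536, 2^17 = 131072.
Minimum N = 17.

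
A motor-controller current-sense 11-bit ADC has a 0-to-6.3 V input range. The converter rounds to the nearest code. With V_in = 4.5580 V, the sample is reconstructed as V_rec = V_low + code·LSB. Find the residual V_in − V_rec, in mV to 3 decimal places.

-0.887 mV

One LSB is 6.3 V / 2048 = 3.076 mV.
(4.5580 − 0)/0.00307617 = 1481.7117; round gives code 1482.
V_rec = 0 + 1482·0.00307617 = 4.5588867 V.
V_in − V_rec = -0.000886719 V = -0.887 mV.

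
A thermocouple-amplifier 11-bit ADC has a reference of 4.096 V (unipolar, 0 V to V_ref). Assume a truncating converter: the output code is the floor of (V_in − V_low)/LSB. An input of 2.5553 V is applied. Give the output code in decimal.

With 2048 levels over 4.096 V, one step is 2.000 mV.
(V_in − V_low)/LSB = (2.5553 − 0) / 0.002 = 1277.650.
⌊·⌋(1277.650) = 1277.

code 1277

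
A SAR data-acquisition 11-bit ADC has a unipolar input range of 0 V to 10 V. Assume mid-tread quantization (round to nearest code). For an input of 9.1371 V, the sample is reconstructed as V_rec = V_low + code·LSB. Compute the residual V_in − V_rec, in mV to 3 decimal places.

1.358 mV

Step size: 10 V ÷ 2^11 = 4.883 mV.
(V_in − V_low)/LSB = (9.1371 − 0)/0.00488281 = 1871.2781 → code 1871 (round).
Code 1871 maps back to 0 + 1871×0.00488281 V = 9.1357422 V.
Difference: 0.00135781 V → 1.358 mV.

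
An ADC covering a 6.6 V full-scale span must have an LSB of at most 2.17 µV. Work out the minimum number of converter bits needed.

Number of steps required ≥ 6.6 V / 2.17 µV = 3041474.65.
Need 2^N ≥ 3041474.65; 2^21 = 2097152, 2^22 = 4194304.
Minimum N = 22.

22 bits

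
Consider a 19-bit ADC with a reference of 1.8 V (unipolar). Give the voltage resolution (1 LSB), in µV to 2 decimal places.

Full-scale span = 1.8 V.
LSB = 1.8 / 2^19 = 1.8 / 524288 = 3.43323e-06 V = 3.43 µV.

3.43 µV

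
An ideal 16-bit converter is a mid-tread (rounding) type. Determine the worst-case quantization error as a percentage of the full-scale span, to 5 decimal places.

0.00076 %

Rounding → worst-case error = ½ LSB = V_FS/2^17, so 100/131072 = 0.000762939 % of full scale.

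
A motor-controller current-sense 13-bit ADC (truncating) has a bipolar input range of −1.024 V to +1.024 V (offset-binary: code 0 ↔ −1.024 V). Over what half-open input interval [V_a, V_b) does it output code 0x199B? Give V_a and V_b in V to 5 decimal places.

LSB = 2.048/2^13 = 250.00 µV.
Code 0x199B = 6555 decimal.
V_a = V_low + 6555·LSB = 0.61475 V; V_b = V_low + 6556·LSB = 0.615 V.

[0.61475 V, 0.61500 V)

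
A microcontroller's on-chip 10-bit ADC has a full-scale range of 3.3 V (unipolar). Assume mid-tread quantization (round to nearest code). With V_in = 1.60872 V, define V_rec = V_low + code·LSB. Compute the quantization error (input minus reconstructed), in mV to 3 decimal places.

0.615 mV

LSB = 3.3/2^10 = 3.223 mV.
Scaled input = 499.1907 LSBs, so code = 499.
Code 499 maps back to 0 + 499×0.00322266 V = 1.6081055 V.
V_in − V_rec = 0.000614531 V = 0.615 mV.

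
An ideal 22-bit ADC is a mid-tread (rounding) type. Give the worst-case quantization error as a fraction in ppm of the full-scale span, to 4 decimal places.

0.1192 ppm

Rounding → worst-case error = ½ LSB = V_FS/2^23, so 1e+06/8388608 = 0.119209 ppm of full scale.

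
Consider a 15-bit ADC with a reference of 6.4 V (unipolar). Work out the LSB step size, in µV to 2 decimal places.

Full-scale span = 6.4 V.
LSB = 6.4 / 2^15 = 6.4 / 32768 = 0.000195313 V = 195.31 µV.

195.31 µV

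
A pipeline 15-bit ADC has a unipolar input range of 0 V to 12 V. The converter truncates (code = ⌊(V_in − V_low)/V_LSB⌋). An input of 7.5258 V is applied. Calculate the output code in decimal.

code 20550

Full-scale span = 12 V; LSB = 12/2^15 = 366.21 µV.
(7.5258 − 0) / 0.000366211 = 20550.451 LSBs.
So the output code is 20550.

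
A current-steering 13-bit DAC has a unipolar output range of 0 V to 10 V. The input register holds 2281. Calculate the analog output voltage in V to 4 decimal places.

2.7844 V

LSB = 10 V / 2^13 = 1.221 mV.
V_out = 0 + 2281 × 0.0012207 V = 2.78442 V.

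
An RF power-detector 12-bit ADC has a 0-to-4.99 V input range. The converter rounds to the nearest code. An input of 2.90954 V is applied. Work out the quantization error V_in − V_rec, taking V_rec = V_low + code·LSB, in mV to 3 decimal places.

LSB = 4.99/2^12 = 1.218 mV.
(V_in − V_low)/LSB = (2.90954 − 0)/0.00121826 = 2388.2717 → code 2388 (round).
Code 2388 maps back to 0 + 2388×0.00121826 V = 2.909209 V.
V_in − V_rec = 0.000331016 V = 0.331 mV.

0.331 mV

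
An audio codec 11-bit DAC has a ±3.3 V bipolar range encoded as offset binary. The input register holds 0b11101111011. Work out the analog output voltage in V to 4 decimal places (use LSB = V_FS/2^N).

LSB = 6.6 V / 2^11 = 3.223 mV.
Code 0b11101111011 = 1915 decimal.
V_out = (−3.3) + 1915 × 0.00322266 V = 2.87139 V.

2.8714 V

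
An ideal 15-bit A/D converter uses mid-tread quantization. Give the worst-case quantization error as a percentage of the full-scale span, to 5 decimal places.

Rounding → worst-case error = ½ LSB = V_FS/2^16, so 100/65536 = 0.00152588 % of full scale.

0.00153 %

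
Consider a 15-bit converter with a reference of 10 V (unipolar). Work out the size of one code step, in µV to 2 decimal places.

305.18 µV

Full-scale span = 10 V.
LSB = 10 / 2^15 = 10 / 32768 = 0.000305176 V = 305.18 µV.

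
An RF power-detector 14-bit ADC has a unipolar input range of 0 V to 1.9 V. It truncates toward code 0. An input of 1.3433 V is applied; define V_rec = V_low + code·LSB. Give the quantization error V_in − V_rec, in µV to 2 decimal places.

56.59 µV

Step size: 1.9 V ÷ 2^14 = 115.97 µV.
(1.3433 − 0)/0.000115967 = 11583.4880; ⌊·⌋ gives code 11583.
V_rec = 0 + 11583·0.000115967 = 1.3432434 V.
Difference: 5.65918e-05 V → 56.59 µV.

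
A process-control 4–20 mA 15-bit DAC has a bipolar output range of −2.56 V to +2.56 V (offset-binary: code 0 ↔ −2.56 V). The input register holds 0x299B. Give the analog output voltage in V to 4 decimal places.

LSB = 5.12 V / 2^15 = 156.25 µV.
Code 0x299B = 10651 decimal.
V_out = (−2.56) + 10651 × 0.00015625 V = -0.895781 V.

-0.8958 V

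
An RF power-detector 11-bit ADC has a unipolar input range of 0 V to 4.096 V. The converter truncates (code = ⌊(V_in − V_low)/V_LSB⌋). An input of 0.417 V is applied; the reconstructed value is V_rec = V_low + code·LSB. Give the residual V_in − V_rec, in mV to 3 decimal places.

1.000 mV

One LSB is 4.096 V / 2048 = 2.000 mV.
Scaled input = 208.5000 LSBs, so code = 208.
Reconstructed: 0.416 V.
Error = 0.417 − 0.416 = 0.001 V = 1.000 mV.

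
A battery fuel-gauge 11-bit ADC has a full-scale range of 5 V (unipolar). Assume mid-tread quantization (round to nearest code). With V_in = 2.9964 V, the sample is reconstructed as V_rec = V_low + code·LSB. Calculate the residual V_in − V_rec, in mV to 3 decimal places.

0.795 mV

One LSB is 5 V / 2048 = 2.441 mV.
(V_in − V_low)/LSB = (2.9964 − 0)/0.00244141 = 1227.3254 → code 1227 (round).
Reconstructed: 2.9956055 V.
V_in − V_rec = 0.000794531 V = 0.795 mV.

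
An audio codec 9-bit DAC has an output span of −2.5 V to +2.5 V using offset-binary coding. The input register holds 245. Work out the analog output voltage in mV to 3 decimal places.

LSB = 5 V / 2^9 = 9.766 mV.
V_out = (−2.5) + 245 × 0.00976562 V = -0.107422 V.
= -107.422 mV.

-107.422 mV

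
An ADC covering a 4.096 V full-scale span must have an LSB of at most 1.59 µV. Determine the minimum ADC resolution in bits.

Number of steps required ≥ 4.096 V / 1.59 µV = 2576100.63.
Need 2^N ≥ 2576100.63; 2^21 = 2097152, 2^22 = 4194304.
Minimum N = 22.

22 bits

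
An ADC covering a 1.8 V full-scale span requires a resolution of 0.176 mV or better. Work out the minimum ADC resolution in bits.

14 bits

Number of steps required ≥ 1.8 V / 0.176 mV = 10227.27.
Need 2^N ≥ 10227.27; 2^13 = 8192, 2^14 = 16384.
Minimum N = 14.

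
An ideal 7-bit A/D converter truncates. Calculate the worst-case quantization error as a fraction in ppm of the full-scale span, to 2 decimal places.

Truncating → worst-case error = 1 LSB = V_FS/2^7, so 1e+06/128 = 7812.5 ppm of full scale.

7812.50 ppm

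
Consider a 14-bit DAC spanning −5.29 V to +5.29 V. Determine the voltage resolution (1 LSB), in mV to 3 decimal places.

0.646 mV

Full-scale span = 10.58 V.
LSB = 10.58 / 2^14 = 10.58 / 16384 = 0.000645752 V = 0.646 mV.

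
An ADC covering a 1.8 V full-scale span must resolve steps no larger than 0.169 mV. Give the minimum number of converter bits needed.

Number of steps required ≥ 1.8 V / 0.169 mV = 10650.89.
Need 2^N ≥ 10650.89; 2^13 = 8192, 2^14 = 16384.
Minimum N = 14.

14 bits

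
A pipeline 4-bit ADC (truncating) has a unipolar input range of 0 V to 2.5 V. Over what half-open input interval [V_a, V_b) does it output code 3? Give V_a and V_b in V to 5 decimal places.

[0.46875 V, 0.62500 V)

LSB = 2.5/2^4 = 156.250 mV.
V_a = V_low + 3·LSB = 0.46875 V; V_b = V_low + 4·LSB = 0.625 V.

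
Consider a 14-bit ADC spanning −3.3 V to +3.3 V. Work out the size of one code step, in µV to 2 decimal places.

402.83 µV

Full-scale span = 6.6 V.
LSB = 6.6 / 2^14 = 6.6 / 16384 = 0.000402832 V = 402.83 µV.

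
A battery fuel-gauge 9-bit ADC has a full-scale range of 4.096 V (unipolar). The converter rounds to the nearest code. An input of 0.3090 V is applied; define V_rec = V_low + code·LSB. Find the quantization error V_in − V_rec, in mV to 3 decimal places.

-3.000 mV

Step size: 4.096 V ÷ 2^9 = 8.000 mV.
Scaled input = 38.6250 LSBs, so code = 39.
Reconstructed: 0.312 V.
V_in − V_rec = -0.003 V = -3.000 mV.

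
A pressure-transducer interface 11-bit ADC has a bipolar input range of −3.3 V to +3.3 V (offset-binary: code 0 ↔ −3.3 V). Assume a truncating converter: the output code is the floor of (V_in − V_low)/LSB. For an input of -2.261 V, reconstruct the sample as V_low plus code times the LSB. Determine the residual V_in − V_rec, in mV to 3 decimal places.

Step size: 6.6 V ÷ 2^11 = 3.223 mV.
(V_in − V_low)/LSB = (-2.261 − (−3.3))/0.00322266 = 322.4048 → code 322 (floor).
V_rec = (−3.3) + 322·0.00322266 = -2.2623047 V.
Error = -2.261 − (−2.2623047) = 0.00130469 V = 1.305 mV.

1.305 mV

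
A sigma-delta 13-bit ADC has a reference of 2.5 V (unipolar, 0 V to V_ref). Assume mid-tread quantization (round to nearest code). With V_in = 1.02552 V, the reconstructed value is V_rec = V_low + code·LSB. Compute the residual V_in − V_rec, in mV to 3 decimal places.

One LSB is 2.5 V / 8192 = 305.18 µV.
Scaled input = 3360.4239 LSBs, so code = 3360.
Reconstructed: 1.0253906 V.
Error = 1.02552 − 1.0253906 = 0.000129375 V = 0.129 mV.

0.129 mV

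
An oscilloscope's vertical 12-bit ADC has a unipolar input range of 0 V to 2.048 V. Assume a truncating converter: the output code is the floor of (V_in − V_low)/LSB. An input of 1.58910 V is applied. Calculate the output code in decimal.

code 3178

LSB = 2.048 V / 4096 = 0.500 mV.
Input sits at 3178.200 steps above V_low.
⌊·⌋(3178.200) = 3178.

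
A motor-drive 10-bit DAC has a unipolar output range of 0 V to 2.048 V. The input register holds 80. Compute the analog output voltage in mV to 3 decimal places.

LSB = 2.048 V / 2^10 = 2.000 mV.
V_out = 0 + 80 × 0.002 V = 0.16 V.
= 160.000 mV.

160.000 mV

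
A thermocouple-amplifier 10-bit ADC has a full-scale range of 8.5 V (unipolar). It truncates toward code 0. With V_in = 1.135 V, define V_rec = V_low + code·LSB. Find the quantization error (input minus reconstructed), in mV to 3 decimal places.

6.094 mV

LSB = 8.5/2^10 = 8.301 mV.
(1.135 − 0)/0.00830078 = 136.7341; ⌊·⌋ gives code 136.
Reconstructed: 1.1289062 V.
Difference: 0.00609375 V → 6.094 mV.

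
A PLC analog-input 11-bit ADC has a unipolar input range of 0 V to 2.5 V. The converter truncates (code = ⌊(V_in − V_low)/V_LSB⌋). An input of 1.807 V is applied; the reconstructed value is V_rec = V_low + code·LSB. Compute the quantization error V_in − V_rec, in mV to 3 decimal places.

LSB = 2.5/2^11 = 1.221 mV.
(1.807 − 0)/0.0012207 = 1480.2944; ⌊·⌋ gives code 1480.
V_rec = 0 + 1480·0.0012207 = 1.8066406 V.
Error = 1.807 − 1.8066406 = 0.000359375 V = 0.359 mV.

0.359 mV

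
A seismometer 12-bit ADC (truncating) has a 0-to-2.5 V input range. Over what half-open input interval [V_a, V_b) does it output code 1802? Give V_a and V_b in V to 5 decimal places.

[1.09985 V, 1.10046 V)

LSB = 2.5/2^12 = 0.610 mV.
V_a = V_low + 1802·LSB = 1.09985 V; V_b = V_low + 1803·LSB = 1.10046 V.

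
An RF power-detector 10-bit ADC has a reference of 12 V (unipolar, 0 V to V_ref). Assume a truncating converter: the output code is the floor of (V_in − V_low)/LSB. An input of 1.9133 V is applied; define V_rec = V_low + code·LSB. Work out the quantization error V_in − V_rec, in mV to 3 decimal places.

LSB = 12/2^10 = 11.719 mV.
Scaled input = 163.2683 LSBs, so code = 163.
V_rec = 0 + 163·0.0117188 = 1.9101562 V.
Difference: 0.00314375 V → 3.144 mV.

3.144 mV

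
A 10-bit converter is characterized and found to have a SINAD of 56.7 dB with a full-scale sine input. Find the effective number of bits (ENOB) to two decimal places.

9.13 bits

ENOB = (SINAD − 1.76) / 6.02 = (56.7 − 1.76)/6.02 = 9.126.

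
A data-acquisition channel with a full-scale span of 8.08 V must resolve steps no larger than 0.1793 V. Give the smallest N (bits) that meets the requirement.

6 bits

Number of steps required ≥ 8.08 V / 0.1793 V = 45.06.
Need 2^N ≥ 45.06; 2^5 = 32, 2^6 = 64.
Minimum N = 6.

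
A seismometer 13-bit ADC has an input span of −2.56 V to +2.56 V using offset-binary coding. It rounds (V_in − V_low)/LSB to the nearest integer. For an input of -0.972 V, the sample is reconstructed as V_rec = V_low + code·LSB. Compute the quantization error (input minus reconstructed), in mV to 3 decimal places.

-0.125 mV

LSB = 5.12/2^13 = 0.625 mV.
(-0.972 − (−2.56))/0.000625 = 2540.8000; round gives code 2541.
Reconstructed: -0.971875 V.
Error = -0.972 − (−0.971875) = -0.000125 V = -0.125 mV.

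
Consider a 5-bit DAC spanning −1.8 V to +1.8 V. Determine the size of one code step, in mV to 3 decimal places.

Full-scale span = 3.6 V.
LSB = 3.6 / 2^5 = 3.6 / 32 = 0.1125 V = 112.500 mV.

112.500 mV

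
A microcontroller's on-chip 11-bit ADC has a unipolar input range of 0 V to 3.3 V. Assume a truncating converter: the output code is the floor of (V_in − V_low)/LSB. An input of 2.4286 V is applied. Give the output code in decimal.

code 1507

LSB = 3.3 V / 2048 = 1.611 mV.
(2.4286 − 0) / 0.00161133 = 1507.204 LSBs.
⌊·⌋(1507.204) = 1507.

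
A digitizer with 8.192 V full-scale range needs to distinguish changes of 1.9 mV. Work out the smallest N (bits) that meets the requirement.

13 bits

Number of steps required ≥ 8.192 V / 1.9 mV = 4311.58.
Need 2^N ≥ 4311.58; 2^12 = 4096, 2^13 = 8192.
Minimum N = 13.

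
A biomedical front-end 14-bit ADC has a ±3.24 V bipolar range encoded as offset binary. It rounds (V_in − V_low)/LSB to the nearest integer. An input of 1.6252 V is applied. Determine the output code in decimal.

LSB = 6.48 V / 16384 = 395.51 µV.
Input sits at 12301.148 steps above V_low.
round(12301.148) = 12301.

code 12301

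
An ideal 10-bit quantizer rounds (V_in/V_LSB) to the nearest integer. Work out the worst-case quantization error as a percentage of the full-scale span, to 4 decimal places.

Rounding → worst-case error = ½ LSB = V_FS/2^11, so 100/2048 = 0.0488281 % of full scale.

0.0488 %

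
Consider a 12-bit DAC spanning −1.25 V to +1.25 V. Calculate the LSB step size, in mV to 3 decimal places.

0.610 mV

Full-scale span = 2.5 V.
LSB = 2.5 / 2^12 = 2.5 / 4096 = 0.000610352 V = 0.610 mV.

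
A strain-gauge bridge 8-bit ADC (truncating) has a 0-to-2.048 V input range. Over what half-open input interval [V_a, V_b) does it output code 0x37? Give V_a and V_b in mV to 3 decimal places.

LSB = 2.048/2^8 = 8.000 mV.
Code 0x37 = 55 decimal.
V_a = V_low + 55·LSB = 0.44 V; V_b = V_low + 56·LSB = 0.448 V.

[440.000 mV, 448.000 mV)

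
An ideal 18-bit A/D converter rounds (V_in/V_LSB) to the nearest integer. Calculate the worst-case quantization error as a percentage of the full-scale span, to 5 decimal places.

0.00019 %

Rounding → worst-case error = ½ LSB = V_FS/2^19, so 100/524288 = 0.000190735 % of full scale.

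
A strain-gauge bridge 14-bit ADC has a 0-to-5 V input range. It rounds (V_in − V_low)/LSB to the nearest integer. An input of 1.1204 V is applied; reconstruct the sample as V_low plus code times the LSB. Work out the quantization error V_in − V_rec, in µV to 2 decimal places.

99.71 µV

LSB = 5/2^14 = 305.18 µV.
Scaled input = 3671.3267 LSBs, so code = 3671.
Code 3671 maps back to 0 + 3671×0.000305176 V = 1.1203003 V.
V_in − V_rec = 9.9707e-05 V = 99.71 µV.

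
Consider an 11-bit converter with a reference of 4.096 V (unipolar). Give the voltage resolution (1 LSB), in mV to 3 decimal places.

Full-scale span = 4.096 V.
LSB = 4.096 / 2^11 = 4.096 / 2048 = 0.002 V = 2.000 mV.

2.000 mV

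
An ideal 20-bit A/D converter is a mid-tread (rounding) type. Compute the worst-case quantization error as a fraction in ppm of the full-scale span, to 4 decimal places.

Rounding → worst-case error = ½ LSB = V_FS/2^21, so 1e+06/2097152 = 0.476837 ppm of full scale.

0.4768 ppm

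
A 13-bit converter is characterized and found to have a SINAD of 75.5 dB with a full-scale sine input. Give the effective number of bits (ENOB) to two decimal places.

12.25 bits

ENOB = (SINAD − 1.76) / 6.02 = (75.5 − 1.76)/6.02 = 12.249.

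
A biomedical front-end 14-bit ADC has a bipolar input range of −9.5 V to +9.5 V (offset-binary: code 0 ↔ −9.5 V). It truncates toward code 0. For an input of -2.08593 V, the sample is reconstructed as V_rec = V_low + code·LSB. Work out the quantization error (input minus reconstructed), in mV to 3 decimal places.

0.313 mV

LSB = 19/2^14 = 1.160 mV.
(-2.08593 − (−9.5))/0.00115967 = 6393.2696; ⌊·⌋ gives code 6393.
Reconstructed: -2.0862427 V.
V_in − V_rec = 0.000312676 V = 0.313 mV.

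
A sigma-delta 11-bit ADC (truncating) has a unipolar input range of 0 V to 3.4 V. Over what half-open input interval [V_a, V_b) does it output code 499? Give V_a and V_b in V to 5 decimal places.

LSB = 3.4/2^11 = 1.660 mV.
V_a = V_low + 499·LSB = 0.828418 V; V_b = V_low + 500·LSB = 0.830078 V.

[0.82842 V, 0.83008 V)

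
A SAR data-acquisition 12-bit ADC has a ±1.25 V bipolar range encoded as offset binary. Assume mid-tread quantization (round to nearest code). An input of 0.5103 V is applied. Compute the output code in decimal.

code 2884

With 4096 levels over 2.5 V, one step is 0.610 mV.
(0.5103 − (−1.25)) / 0.000610352 = 2884.076 LSBs.
Round → code 2884.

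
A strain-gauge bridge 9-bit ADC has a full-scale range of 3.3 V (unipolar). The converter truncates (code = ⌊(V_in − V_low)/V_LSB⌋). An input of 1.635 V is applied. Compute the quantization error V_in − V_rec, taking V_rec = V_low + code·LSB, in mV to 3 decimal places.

4.336 mV

LSB = 3.3/2^9 = 6.445 mV.
Scaled input = 253.6727 LSBs, so code = 253.
Code 253 maps back to 0 + 253×0.00644531 V = 1.6306641 V.
Difference: 0.00433594 V → 4.336 mV.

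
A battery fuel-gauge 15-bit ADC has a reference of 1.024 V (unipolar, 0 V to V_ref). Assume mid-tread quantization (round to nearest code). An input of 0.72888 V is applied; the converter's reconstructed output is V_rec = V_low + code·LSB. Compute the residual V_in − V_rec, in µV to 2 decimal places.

Step size: 1.024 V ÷ 2^15 = 31.25 µV.
Scaled input = 23324.1600 LSBs, so code = 23324.
Reconstructed: 0.728875 V.
Difference: 5e-06 V → 5.00 µV.

5.00 µV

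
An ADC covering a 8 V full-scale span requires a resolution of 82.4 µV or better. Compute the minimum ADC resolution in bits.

Number of steps required ≥ 8 V / 82.4 µV = 97087.38.
Need 2^N ≥ 97087.38; 2^16 = 65536, 2^17 = 131072.
Minimum N = 17.

17 bits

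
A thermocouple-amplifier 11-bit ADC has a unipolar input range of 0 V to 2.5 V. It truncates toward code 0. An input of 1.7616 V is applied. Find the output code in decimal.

code 1443

LSB = 2.5 V / 2048 = 1.221 mV.
(1.7616 − 0) / 0.0012207 = 1443.103 LSBs.
So the output code is 1443.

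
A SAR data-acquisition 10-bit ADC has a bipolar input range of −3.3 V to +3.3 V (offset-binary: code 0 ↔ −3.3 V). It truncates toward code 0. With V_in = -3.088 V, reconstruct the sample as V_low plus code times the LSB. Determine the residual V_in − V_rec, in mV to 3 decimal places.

5.750 mV

Step size: 6.6 V ÷ 2^10 = 6.445 mV.
(-3.088 − (−3.3))/0.00644531 = 32.8921; ⌊·⌋ gives code 32.
V_rec = (−3.3) + 32·0.00644531 = -3.09375 V.
V_in − V_rec = 0.00575 V = 5.750 mV.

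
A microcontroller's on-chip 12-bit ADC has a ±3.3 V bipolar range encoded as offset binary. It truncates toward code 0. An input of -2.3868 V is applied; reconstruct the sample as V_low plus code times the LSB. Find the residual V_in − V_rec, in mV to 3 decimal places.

1.188 mV

LSB = 6.6/2^12 = 1.611 mV.
Scaled input = 566.7375 LSBs, so code = 566.
Reconstructed: -2.3879883 V.
V_in − V_rec = 0.00118828 V = 1.188 mV.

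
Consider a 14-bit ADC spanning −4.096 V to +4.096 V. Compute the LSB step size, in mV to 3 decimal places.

Full-scale span = 8.192 V.
LSB = 8.192 / 2^14 = 8.192 / 16384 = 0.0005 V = 0.500 mV.

0.500 mV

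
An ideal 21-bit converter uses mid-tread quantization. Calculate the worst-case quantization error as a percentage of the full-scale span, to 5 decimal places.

Rounding → worst-case error = ½ LSB = V_FS/2^22, so 100/4194304 = 2.38419e-05 % of full scale.

0.00002 %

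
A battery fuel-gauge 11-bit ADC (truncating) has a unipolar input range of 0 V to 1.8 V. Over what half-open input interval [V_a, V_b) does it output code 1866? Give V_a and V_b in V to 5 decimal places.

[1.64004 V, 1.64092 V)

LSB = 1.8/2^11 = 0.879 mV.
V_a = V_low + 1866·LSB = 1.64004 V; V_b = V_low + 1867·LSB = 1.64092 V.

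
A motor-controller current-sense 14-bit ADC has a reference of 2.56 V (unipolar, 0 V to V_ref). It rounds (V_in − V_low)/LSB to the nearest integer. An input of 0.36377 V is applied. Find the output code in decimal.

LSB = 2.56 V / 16384 = 156.25 µV.
(V_in − V_low)/LSB = (0.36377 − 0) / 0.00015625 = 2328.128.
round(2328.128) = 2328.

code 2328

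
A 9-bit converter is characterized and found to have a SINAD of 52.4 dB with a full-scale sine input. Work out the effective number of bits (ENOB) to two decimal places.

8.41 bits

ENOB = (SINAD − 1.76) / 6.02 = (52.4 − 1.76)/6.02 = 8.412.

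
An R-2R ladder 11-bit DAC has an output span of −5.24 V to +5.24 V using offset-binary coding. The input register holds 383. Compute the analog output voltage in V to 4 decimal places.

-3.2801 V

LSB = 10.48 V / 2^11 = 5.117 mV.
V_out = (−5.24) + 383 × 0.00511719 V = -3.28012 V.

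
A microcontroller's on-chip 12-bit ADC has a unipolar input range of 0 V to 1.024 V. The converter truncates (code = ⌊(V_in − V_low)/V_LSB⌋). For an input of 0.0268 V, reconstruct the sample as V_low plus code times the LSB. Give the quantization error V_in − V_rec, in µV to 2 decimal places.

One LSB is 1.024 V / 4096 = 250.00 µV.
(V_in − V_low)/LSB = (0.0268 − 0)/0.00025 = 107.2000 → code 107 (floor).
Reconstructed: 0.02675 V.
Difference: 5e-05 V → 50.00 µV.

50.00 µV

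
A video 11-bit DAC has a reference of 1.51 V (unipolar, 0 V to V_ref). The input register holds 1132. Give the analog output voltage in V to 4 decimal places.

LSB = 1.51 V / 2^11 = 0.737 mV.
V_out = 0 + 1132 × 0.000737305 V = 0.834629 V.

0.8346 V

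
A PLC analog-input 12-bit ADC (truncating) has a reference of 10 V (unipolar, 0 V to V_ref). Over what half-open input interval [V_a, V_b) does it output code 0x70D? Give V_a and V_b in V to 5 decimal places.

[4.40674 V, 4.40918 V)

LSB = 10/2^12 = 2.441 mV.
Code 0x70D = 1805 decimal.
V_a = V_low + 1805·LSB = 4.40674 V; V_b = V_low + 1806·LSB = 4.40918 V.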